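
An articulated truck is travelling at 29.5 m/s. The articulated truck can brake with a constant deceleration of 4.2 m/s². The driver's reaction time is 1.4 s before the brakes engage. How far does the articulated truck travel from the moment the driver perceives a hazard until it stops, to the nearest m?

Reaction distance = v·t_r = 29.5000 × 1.4 = 41.300 m.
Braking distance = v²/(2a) = 29.5000² / (2 × 4.200) = 870.250 / 8.400 = 103.601 m.
Total = 41.300 + 103.601 = 144.901 m.

Total stopping distance ≈ 145 m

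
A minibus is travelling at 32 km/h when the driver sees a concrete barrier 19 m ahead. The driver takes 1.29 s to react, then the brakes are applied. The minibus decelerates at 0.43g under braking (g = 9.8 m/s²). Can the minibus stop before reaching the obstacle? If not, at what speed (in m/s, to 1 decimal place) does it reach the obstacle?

32 km/h ÷ 3.6 = 8.8889 m/s.
a = 0.43 × 9.8 = 4.214 m/s².
Reaction distance = 8.8889 × 1.29 = 11.467 m.
Braking distance needed to stop: v²/(2a) = 79.013 / 8.428 = 9.375 m, so total needed = 11.467 + 9.375 = 20.842 m > 19 m — it cannot stop.
Distance remaining when braking begins: 19 − 11.467 = 7.533 m.
v² = v₀² − 2a·d = 79.013 − 2 × 4.214 × 7.533 = 15.525 m²/s².
v = √15.525 = 3.940 m/s.

No — it strikes the obstacle at 3.9 m/s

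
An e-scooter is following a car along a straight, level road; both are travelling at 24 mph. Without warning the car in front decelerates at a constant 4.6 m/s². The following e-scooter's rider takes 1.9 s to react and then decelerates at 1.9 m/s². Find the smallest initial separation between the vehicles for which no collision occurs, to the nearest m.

Minimum gap ≈ 38 m

24 mph × 0.44704 = 10.7290 m/s.
Leader travels v²/(2a_L) = 115.111 / 9.200 = 12.512 m before stopping.
Follower covers v·t_r = 10.7290 × 1.9 = 20.385 m while reacting, then v²/(2a_F) = 115.111 / 3.800 = 30.292 m while braking, for a total of 20.385 + 30.292 = 50.677 m.
Since a_F ≤ a_L and the follower starts braking later, the follower is never slower than the leader, so the closest approach is when both have stopped.
Minimum gap = 50.677 − 12.512 = 38.165 m.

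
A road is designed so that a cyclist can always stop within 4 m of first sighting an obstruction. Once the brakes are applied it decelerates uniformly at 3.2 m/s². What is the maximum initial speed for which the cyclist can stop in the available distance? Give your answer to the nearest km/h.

Maximum speed ≈ 18 km/h

v²/(2a) = d ⇒ v = √(2 × 3.200 × 4) = √25.60 = 5.0596 m/s.
5.0596 m/s × 3.6 = 18.215 km/h.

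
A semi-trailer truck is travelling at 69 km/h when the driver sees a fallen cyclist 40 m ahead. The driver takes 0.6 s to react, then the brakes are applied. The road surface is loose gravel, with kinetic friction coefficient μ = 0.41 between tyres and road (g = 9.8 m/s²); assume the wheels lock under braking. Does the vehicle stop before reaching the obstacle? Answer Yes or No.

69 km/h ÷ 3.6 = 19.1667 m/s.
a = μg = 0.41 × 9.8 = 4.018 m/s².
Reaction distance = 19.1667 × 0.6 = 11.500 m.
Braking distance = v²/(2a) = 367.362 / 8.036 = 45.715 m.
Total stopping distance = 11.500 + 45.715 = 57.215 m, vs 40 m available — it cannot stop in time and overshoots by 57.215 − 40 = 17.215 m.

No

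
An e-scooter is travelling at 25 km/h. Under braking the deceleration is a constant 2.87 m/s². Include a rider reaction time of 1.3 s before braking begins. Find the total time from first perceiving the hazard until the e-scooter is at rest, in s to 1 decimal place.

Total time ≈ 3.7 s

25 km/h ÷ 3.6 = 6.9444 m/s.
Braking time = v/a = 6.9444 / 2.870 = 2.420 s.
Total = 1.3 + 2.420 = 3.720 s.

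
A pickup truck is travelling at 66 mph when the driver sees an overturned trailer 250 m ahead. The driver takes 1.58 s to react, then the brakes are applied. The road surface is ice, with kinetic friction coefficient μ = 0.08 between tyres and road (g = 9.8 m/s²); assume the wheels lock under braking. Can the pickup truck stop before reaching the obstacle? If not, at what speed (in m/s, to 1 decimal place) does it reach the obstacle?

No — it strikes the obstacle at 23.5 m/s

66 mph × 0.44704 = 29.5046 m/s.
a = μg = 0.08 × 9.8 = 0.784 m/s².
Reaction distance = 29.5046 × 1.58 = 46.617 m.
Braking distance needed to stop: v²/(2a) = 870.521 / 1.568 = 555.179 m, so total needed = 46.617 + 555.179 = 601.796 m > 250 m — it cannot stop.
Distance remaining when braking begins: 250 − 46.617 = 203.383 m.
v² = v₀² − 2a·d = 870.521 − 2 × 0.784 × 203.383 = 551.616 m²/s².
v = √551.616 = 23.487 m/s.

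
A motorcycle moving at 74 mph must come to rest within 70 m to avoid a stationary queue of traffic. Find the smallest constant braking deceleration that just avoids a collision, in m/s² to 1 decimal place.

74 mph × 0.44704 = 33.0810 m/s.
v² = 2a·d ⇒ a = v²/(2d) = 33.0810² / (2 × 70.000) = 1094.353 / 140.000 = 7.8168 m/s².

Required deceleration ≈ 7.8 m/s²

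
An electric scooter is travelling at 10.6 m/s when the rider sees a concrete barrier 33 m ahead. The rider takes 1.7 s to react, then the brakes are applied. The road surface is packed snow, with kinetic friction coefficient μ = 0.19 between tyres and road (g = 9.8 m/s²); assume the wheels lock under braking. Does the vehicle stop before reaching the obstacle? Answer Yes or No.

a = μg = 0.19 × 9.8 = 1.862 m/s².
Reaction distance = 10.6000 × 1.7 = 18.020 m.
Braking distance = v²/(2a) = 112.360 / 3.724 = 30.172 m.
Total stopping distance = 18.020 + 30.172 = 48.192 m, vs 33 m available — it cannot stop in time and overshoots by 48.192 − 33 = 15.192 m.

No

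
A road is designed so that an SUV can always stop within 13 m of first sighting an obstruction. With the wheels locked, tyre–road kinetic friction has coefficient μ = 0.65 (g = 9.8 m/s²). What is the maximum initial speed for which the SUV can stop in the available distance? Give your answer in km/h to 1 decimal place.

Maximum speed ≈ 46.3 km/h

a = μg = 0.65 × 9.8 = 6.370 m/s².
v²/(2a) = d ⇒ v = √(2 × 6.370 × 13) = √165.62 = 12.8693 m/s.
12.8693 m/s × 3.6 = 46.329 km/h.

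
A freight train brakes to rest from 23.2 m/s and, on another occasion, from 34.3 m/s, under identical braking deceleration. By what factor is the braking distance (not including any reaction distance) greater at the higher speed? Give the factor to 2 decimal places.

Factor ≈ 2.19

Braking distance d = v²/(2a), so with a fixed, d ∝ v².
Factor = (34.3/23.2)² = 1.4784² = 2.1857.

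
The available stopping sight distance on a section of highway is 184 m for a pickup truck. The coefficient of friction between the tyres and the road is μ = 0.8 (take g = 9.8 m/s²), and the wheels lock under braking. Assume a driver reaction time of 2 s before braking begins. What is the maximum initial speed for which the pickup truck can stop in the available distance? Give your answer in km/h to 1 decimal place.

a = μg = 0.8 × 9.8 = 7.840 m/s².
Stopping distance: v·t_r + v²/(2a) = 184 with t_r = 2 s and a = 7.840 m/s².
So v² + 31.360 v − 2885.12 = 0.
Positive root: v = −a·t_r + √((a·t_r)² + 2a·d) = −15.680 + √(245.862 + 2885.12) = 40.2752 m/s.
40.2752 m/s × 3.6 = 144.991 km/h.

Maximum speed ≈ 145.0 km/h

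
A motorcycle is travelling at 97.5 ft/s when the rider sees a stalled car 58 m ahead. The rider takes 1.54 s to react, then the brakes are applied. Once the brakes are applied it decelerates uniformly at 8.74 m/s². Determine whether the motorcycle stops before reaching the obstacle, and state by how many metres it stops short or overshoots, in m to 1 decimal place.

No — it overshoots by 38.3 m

97.5 ft/s × 0.3048 = 29.7180 m/s.
Reaction distance = 29.7180 × 1.54 = 45.766 m.
Braking distance = v²/(2a) = 883.160 / 17.480 = 50.524 m.
Total stopping distance = 45.766 + 50.524 = 96.290 m, vs 58 m available — it cannot stop in time and overshoots by 96.290 − 58 = 38.290 m.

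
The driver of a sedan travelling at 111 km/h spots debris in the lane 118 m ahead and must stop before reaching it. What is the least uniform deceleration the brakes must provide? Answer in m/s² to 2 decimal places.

Required deceleration ≈ 4.03 m/s²

111 km/h ÷ 3.6 = 30.8333 m/s.
v² = 2a·d ⇒ a = v²/(2d) = 30.8333² / (2 × 118.000) = 950.692 / 236.000 = 4.0284 m/s².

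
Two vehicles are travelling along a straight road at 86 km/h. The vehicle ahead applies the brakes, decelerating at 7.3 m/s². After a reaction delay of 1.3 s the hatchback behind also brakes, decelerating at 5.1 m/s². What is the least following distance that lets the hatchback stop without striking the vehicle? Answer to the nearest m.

Minimum gap ≈ 48 m

86 km/h ÷ 3.6 = 23.8889 m/s.
Leader travels v²/(2a_L) = 570.680 / 14.600 = 39.088 m before stopping.
Follower covers v·t_r = 23.8889 × 1.3 = 31.056 m while reacting, then v²/(2a_F) = 570.680 / 10.200 = 55.949 m while braking, for a total of 31.056 + 55.949 = 87.005 m.
Since a_F ≤ a_L and the follower starts braking later, the follower is never slower than the leader, so the closest approach is when both have stopped.
Minimum gap = 87.005 − 39.088 = 47.917 m.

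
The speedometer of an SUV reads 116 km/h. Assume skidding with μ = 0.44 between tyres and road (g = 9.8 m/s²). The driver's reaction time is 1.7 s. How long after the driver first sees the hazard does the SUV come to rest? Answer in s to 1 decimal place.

Total time ≈ 9.2 s

116 km/h ÷ 3.6 = 32.2222 m/s.
a = μg = 0.44 × 9.8 = 4.312 m/s².
Braking time = v/a = 32.2222 / 4.312 = 7.473 s.
Total = 1.7 + 7.473 = 9.173 s.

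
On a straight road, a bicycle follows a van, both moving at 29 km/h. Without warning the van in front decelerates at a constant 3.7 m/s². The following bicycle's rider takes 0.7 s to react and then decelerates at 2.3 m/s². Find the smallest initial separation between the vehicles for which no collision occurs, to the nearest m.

Minimum gap ≈ 11 m

29 km/h ÷ 3.6 = 8.0556 m/s.
Leader travels v²/(2a_L) = 64.893 / 7.400 = 8.769 m before stopping.
Follower covers v·t_r = 8.0556 × 0.7 = 5.639 m while reacting, then v²/(2a_F) = 64.893 / 4.600 = 14.107 m while braking, for a total of 5.639 + 14.107 = 19.746 m.
Since a_F ≤ a_L and the follower starts braking later, the follower is never slower than the leader, so the closest approach is when both have stopped.
Minimum gap = 19.746 − 8.769 = 10.977 m.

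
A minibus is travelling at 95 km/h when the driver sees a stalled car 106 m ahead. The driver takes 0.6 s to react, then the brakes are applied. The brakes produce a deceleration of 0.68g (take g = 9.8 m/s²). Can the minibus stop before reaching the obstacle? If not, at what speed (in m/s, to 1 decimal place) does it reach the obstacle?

95 km/h ÷ 3.6 = 26.3889 m/s.
a = 0.68 × 9.8 = 6.664 m/s².
Reaction distance = 26.3889 × 0.6 = 15.833 m.
Braking distance = v²/(2a) = 696.374 / 13.328 = 52.249 m.
Total stopping distance = 15.833 + 52.249 = 68.082 m, vs 106 m available — it stops with 106 − 68.082 = 37.918 m to spare.

Yes — it stops about 37.9 m short of the obstacle, so it never reaches it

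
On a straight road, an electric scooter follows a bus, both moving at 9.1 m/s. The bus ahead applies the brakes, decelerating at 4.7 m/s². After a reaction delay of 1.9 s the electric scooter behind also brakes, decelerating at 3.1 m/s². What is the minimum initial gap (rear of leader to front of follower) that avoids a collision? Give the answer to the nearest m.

Minimum gap ≈ 22 m

Leader travels v²/(2a_L) = 82.810 / 9.400 = 8.810 m before stopping.
Follower covers v·t_r = 9.1000 × 1.9 = 17.290 m while reacting, then v²/(2a_F) = 82.810 / 6.200 = 13.356 m while braking, for a total of 17.290 + 13.356 = 30.646 m.
Since a_F ≤ a_L and the follower starts braking later, the follower is never slower than the leader, so the closest approach is when both have stopped.
Minimum gap = 30.646 − 8.810 = 21.836 m.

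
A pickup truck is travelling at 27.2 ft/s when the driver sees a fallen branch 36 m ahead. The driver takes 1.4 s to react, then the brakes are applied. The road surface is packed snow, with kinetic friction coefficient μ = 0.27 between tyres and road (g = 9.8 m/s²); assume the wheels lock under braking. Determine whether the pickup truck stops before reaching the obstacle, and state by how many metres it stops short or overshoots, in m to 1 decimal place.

Yes — it stops 11.4 m short of the obstacle

27.2 ft/s × 0.3048 = 8.2906 m/s.
a = μg = 0.27 × 9.8 = 2.646 m/s².
Reaction distance = 8.2906 × 1.4 = 11.607 m.
Braking distance = v²/(2a) = 68.734 / 5.292 = 12.988 m.
Total stopping distance = 11.607 + 12.988 = 24.595 m, vs 36 m available — it stops with 36 − 24.595 = 11.405 m to spare.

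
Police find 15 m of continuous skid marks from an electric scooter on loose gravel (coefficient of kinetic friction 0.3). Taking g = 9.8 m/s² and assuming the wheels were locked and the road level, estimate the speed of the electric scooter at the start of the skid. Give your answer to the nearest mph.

Deceleration a = μg = 0.3 × 9.8 = 2.940 m/s².
v = √(2a·d) = √(2 × 2.940 × 15) = √88.200 = 9.3915 m/s.
= 9.3915 ÷ 0.44704 = 21.008 mph.

Initial speed ≈ 21 mph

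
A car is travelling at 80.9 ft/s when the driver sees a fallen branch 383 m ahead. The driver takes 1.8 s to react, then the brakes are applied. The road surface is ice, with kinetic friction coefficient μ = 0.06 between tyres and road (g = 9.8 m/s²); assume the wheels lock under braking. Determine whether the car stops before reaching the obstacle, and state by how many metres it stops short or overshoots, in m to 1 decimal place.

80.9 ft/s × 0.3048 = 24.6583 m/s.
a = μg = 0.06 × 9.8 = 0.588 m/s².
Reaction distance = 24.6583 × 1.8 = 44.385 m.
Braking distance = v²/(2a) = 608.032 / 1.176 = 517.034 m.
Total stopping distance = 44.385 + 517.034 = 561.419 m, vs 383 m available — it cannot stop in time and overshoots by 561.419 − 383 = 178.419 m.

No — it overshoots by 178.4 m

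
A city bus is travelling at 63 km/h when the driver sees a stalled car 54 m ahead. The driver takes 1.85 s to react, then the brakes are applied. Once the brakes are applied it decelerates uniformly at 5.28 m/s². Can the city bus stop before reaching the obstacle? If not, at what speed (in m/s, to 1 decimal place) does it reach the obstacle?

63 km/h ÷ 3.6 = 17.5000 m/s.
Reaction distance = 17.5000 × 1.85 = 32.375 m.
Braking distance needed to stop: v²/(2a) = 306.250 / 10.560 = 29.001 m, so total needed = 32.375 + 29.001 = 61.376 m > 54 m — it cannot stop.
Distance remaining when braking begins: 54 − 32.375 = 21.625 m.
v² = v₀² − 2a·d = 306.250 − 2 × 5.280 × 21.625 = 77.890 m²/s².
v = √77.890 = 8.826 m/s.

No — it strikes the obstacle at 8.8 m/s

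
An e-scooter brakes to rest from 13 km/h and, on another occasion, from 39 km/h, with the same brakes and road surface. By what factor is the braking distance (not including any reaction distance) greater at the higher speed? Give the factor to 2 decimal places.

Factor ≈ 9.00

Braking distance d = v²/(2a), so with a fixed, d ∝ v².
Factor = (39/13)² = 3.0000² = 9.0000.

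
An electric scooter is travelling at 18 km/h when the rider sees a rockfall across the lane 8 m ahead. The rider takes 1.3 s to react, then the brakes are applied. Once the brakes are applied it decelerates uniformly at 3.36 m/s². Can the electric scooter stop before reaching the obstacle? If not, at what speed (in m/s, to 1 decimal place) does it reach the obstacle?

18 km/h ÷ 3.6 = 5.0000 m/s.
Reaction distance = 5.0000 × 1.3 = 6.500 m.
Braking distance needed to stop: v²/(2a) = 25.000 / 6.720 = 3.720 m, so total needed = 6.500 + 3.720 = 10.220 m > 8 m — it cannot stop.
Distance remaining when braking begins: 8 − 6.500 = 1.500 m.
v² = v₀² − 2a·d = 25.000 − 2 × 3.360 × 1.500 = 14.920 m²/s².
v = √14.920 = 3.863 m/s.

No — it strikes the obstacle at 3.9 m/s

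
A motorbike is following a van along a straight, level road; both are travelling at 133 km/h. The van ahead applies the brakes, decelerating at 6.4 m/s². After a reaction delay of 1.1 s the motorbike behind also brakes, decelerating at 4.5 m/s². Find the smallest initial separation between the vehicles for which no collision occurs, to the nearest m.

133 km/h ÷ 3.6 = 36.9444 m/s.
Leader travels v²/(2a_L) = 1364.889 / 12.800 = 106.632 m before stopping.
Follower covers v·t_r = 36.9444 × 1.1 = 40.639 m while reacting, then v²/(2a_F) = 1364.889 / 9.000 = 151.654 m while braking, for a total of 40.639 + 151.654 = 192.293 m.
Since a_F ≤ a_L and the follower starts braking later, the follower is never slower than the leader, so the closest approach is when both have stopped.
Minimum gap = 192.293 − 106.632 = 85.661 m.

Minimum gap ≈ 86 m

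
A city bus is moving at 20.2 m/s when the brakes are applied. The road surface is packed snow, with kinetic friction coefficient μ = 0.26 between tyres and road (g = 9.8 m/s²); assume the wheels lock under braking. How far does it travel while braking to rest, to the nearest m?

Braking distance ≈ 80 m

a = μg = 0.26 × 9.8 = 2.548 m/s².
Braking distance = v²/(2a) = 20.2000² / (2 × 2.548) = 408.040 / 5.096 = 80.071 m.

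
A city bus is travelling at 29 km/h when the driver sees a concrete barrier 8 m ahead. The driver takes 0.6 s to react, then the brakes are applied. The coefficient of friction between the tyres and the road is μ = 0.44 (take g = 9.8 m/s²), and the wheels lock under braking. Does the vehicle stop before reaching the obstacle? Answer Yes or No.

29 km/h ÷ 3.6 = 8.0556 m/s.
a = μg = 0.44 × 9.8 = 4.312 m/s².
Reaction distance = 8.0556 × 0.6 = 4.833 m.
Braking distance = v²/(2a) = 64.893 / 8.624 = 7.525 m.
Total stopping distance = 4.833 + 7.525 = 12.358 m, vs 8 m available — it cannot stop in time and overshoots by 12.358 − 8 = 4.358 m.

No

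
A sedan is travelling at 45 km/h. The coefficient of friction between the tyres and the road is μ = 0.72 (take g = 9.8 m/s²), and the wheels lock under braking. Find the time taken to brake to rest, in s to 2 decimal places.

Braking time ≈ 1.77 s

45 km/h ÷ 3.6 = 12.5000 m/s.
a = μg = 0.72 × 9.8 = 7.056 m/s².
Braking time = v/a = 12.5000 / 7.056 = 1.772 s.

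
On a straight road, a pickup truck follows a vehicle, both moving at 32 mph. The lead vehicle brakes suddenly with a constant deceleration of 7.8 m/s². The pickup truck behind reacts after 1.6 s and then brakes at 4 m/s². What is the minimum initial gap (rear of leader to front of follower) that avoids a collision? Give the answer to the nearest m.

32 mph × 0.44704 = 14.3053 m/s.
Leader travels v²/(2a_L) = 204.642 / 15.600 = 13.118 m before stopping.
Follower covers v·t_r = 14.3053 × 1.6 = 22.888 m while reacting, then v²/(2a_F) = 204.642 / 8.000 = 25.580 m while braking, for a total of 22.888 + 25.580 = 48.468 m.
Since a_F ≤ a_L and the follower starts braking later, the follower is never slower than the leader, so the closest approach is when both have stopped.
Minimum gap = 48.468 − 13.118 = 35.350 m.

Minimum gap ≈ 35 m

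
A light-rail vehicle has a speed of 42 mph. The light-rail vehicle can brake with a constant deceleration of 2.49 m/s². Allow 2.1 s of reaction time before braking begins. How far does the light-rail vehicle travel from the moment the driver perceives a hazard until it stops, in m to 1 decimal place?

Total stopping distance ≈ 110.2 m

42 mph × 0.44704 = 18.7757 m/s.
Reaction distance = v·t_r = 18.7757 × 2.1 = 39.429 m.
Braking distance = v²/(2a) = 18.7757² / (2 × 2.490) = 352.527 / 4.980 = 70.789 m.
Total = 39.429 + 70.789 = 110.218 m.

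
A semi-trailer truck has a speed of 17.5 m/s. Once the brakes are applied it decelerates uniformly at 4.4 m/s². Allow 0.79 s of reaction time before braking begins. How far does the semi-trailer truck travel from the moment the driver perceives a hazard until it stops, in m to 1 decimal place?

Total stopping distance ≈ 48.6 m

Reaction distance = v·t_r = 17.5000 × 0.79 = 13.825 m.
Braking distance = v²/(2a) = 17.5000² / (2 × 4.400) = 306.250 / 8.800 = 34.801 m.
Total = 13.825 + 34.801 = 48.626 m.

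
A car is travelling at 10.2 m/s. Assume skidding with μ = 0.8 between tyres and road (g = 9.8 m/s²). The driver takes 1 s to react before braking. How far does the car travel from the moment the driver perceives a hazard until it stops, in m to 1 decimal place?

Total stopping distance ≈ 16.8 m

a = μg = 0.8 × 9.8 = 7.840 m/s².
Reaction distance = v·t_r = 10.2000 × 1 = 10.200 m.
Braking distance = v²/(2a) = 10.2000² / (2 × 7.840) = 104.040 / 15.680 = 6.635 m.
Total = 10.200 + 6.635 = 16.835 m.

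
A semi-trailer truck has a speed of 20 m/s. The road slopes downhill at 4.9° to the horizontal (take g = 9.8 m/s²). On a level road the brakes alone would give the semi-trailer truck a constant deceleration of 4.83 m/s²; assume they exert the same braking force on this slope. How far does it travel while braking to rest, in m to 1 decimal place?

Braking distance ≈ 50.1 m

Gravity along the downhill slope reduces the braking deceleration: a_eff = 4.830 − 9.8·sin 4.9° = 4.830 − 0.837 = 3.993 m/s².
Braking distance = v²/(2a) = 20.0000² / (2 × 3.993) = 400.000 / 7.986 = 50.088 m.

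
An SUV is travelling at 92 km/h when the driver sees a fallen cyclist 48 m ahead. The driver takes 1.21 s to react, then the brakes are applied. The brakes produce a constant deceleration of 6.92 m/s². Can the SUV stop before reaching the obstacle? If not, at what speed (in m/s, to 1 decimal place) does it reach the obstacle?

No — it strikes the obstacle at 20.4 m/s

92 km/h ÷ 3.6 = 25.5556 m/s.
Reaction distance = 25.5556 × 1.21 = 30.922 m.
Braking distance needed to stop: v²/(2a) = 653.089 / 13.840 = 47.189 m, so total needed = 30.922 + 47.189 = 78.111 m > 48 m — it cannot stop.
Distance remaining when braking begins: 48 − 30.922 = 17.078 m.
v² = v₀² − 2a·d = 653.089 − 2 × 6.920 × 17.078 = 416.729 m²/s².
v = √416.729 = 20.414 m/s.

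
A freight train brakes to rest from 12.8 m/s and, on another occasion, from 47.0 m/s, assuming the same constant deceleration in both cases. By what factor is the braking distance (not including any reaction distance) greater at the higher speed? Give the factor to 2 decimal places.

Factor ≈ 13.48

Braking distance d = v²/(2a), so with a fixed, d ∝ v².
Factor = (47.0/12.8)² = 3.6719² = 13.4828.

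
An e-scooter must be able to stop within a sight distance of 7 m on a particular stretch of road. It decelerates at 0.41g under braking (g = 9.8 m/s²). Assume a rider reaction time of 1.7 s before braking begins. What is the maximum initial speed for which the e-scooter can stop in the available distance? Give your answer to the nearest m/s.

Maximum speed ≈ 3 m/s

a = 0.41 × 9.8 = 4.018 m/s².
Stopping distance: v·t_r + v²/(2a) = 7 with t_r = 1.7 s and a = 4.018 m/s².
So v² + 13.661 v − 56.25 = 0.
Positive root: v = −a·t_r + √((a·t_r)² + 2a·d) = −6.831 + √(46.663 + 56.25) = 3.3136 m/s.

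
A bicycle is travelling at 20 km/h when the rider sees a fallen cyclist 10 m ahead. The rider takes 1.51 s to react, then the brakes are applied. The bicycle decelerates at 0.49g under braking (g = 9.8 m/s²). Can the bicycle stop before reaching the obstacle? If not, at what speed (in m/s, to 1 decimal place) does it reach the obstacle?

No — it strikes the obstacle at 3.9 m/s

20 km/h ÷ 3.6 = 5.5556 m/s.
a = 0.49 × 9.8 = 4.802 m/s².
Reaction distance = 5.5556 × 1.51 = 8.389 m.
Braking distance needed to stop: v²/(2a) = 30.865 / 9.604 = 3.214 m, so total needed = 8.389 + 3.214 = 11.603 m > 10 m — it cannot stop.
Distance remaining when braking begins: 10 − 8.389 = 1.611 m.
v² = v₀² − 2a·d = 30.865 − 2 × 4.802 × 1.611 = 15.393 m²/s².
v = √15.393 = 3.923 m/s.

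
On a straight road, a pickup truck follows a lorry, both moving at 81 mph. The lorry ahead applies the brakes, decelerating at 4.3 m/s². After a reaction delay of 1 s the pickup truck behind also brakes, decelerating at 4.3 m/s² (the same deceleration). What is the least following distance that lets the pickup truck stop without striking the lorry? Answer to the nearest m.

Minimum gap ≈ 36 m

81 mph × 0.44704 = 36.2102 m/s.
Leader travels v²/(2a_L) = 1311.179 / 8.600 = 152.463 m before stopping.
Follower covers v·t_r = 36.2102 × 1 = 36.210 m while reacting, then v²/(2a_F) = 1311.179 / 8.600 = 152.463 m while braking, for a total of 36.210 + 152.463 = 188.673 m.
Since a_F ≤ a_L and the follower starts braking later, the follower is never slower than the leader, so the closest approach is when both have stopped.
Minimum gap = 188.673 − 152.463 = 36.210 m.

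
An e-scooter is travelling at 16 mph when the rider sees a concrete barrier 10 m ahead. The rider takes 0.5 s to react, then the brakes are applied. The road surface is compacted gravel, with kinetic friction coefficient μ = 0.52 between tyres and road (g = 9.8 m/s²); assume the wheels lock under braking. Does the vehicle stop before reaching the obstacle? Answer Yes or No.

16 mph × 0.44704 = 7.1526 m/s.
a = μg = 0.52 × 9.8 = 5.096 m/s².
Reaction distance = 7.1526 × 0.5 = 3.576 m.
Braking distance = v²/(2a) = 51.160 / 10.192 = 5.020 m.
Total stopping distance = 3.576 + 5.020 = 8.596 m, vs 10 m available — it stops with 10 − 8.596 = 1.404 m to spare.

Yes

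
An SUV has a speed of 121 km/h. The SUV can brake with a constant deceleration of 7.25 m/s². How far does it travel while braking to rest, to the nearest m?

Braking distance ≈ 78 m

121 km/h ÷ 3.6 = 33.6111 m/s.
Braking distance = v²/(2a) = 33.6111² / (2 × 7.250) = 1129.706 / 14.500 = 77.911 m.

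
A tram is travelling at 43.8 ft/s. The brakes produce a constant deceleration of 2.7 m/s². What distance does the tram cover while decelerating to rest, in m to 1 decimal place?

43.8 ft/s × 0.3048 = 13.3502 m/s.
Braking distance = v²/(2a) = 13.3502² / (2 × 2.700) = 178.228 / 5.400 = 33.005 m.

Braking distance ≈ 33.0 m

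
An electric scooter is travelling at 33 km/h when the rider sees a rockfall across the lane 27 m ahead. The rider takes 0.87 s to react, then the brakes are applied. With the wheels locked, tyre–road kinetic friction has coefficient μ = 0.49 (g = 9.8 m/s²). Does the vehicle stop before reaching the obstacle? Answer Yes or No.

33 km/h ÷ 3.6 = 9.1667 m/s.
a = μg = 0.49 × 9.8 = 4.802 m/s².
Reaction distance = 9.1667 × 0.87 = 7.975 m.
Braking distance = v²/(2a) = 84.028 / 9.604 = 8.749 m.
Total stopping distance = 7.975 + 8.749 = 16.724 m, vs 27 m available — it stops with 27 − 16.724 = 10.276 m to spare.

Yes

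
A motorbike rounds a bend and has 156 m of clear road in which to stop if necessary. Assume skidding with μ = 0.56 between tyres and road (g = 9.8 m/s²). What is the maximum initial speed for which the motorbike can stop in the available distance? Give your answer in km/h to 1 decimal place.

a = μg = 0.56 × 9.8 = 5.488 m/s².
v²/(2a) = d ⇒ v = √(2 × 5.488 × 156) = √1712.26 = 41.3795 m/s.
41.3795 m/s × 3.6 = 148.966 km/h.

Maximum speed ≈ 149.0 km/h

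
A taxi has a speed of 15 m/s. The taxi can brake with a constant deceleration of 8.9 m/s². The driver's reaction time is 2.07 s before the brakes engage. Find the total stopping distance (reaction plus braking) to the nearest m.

Reaction distance = v·t_r = 15.0000 × 2.07 = 31.050 m.
Braking distance = v²/(2a) = 15.0000² / (2 × 8.900) = 225.000 / 17.800 = 12.640 m.
Total = 31.050 + 12.640 = 43.690 m.

Total stopping distance ≈ 44 m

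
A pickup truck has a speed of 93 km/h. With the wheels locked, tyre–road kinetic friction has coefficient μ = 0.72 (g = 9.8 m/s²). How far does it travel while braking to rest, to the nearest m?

93 km/h ÷ 3.6 = 25.8333 m/s.
a = μg = 0.72 × 9.8 = 7.056 m/s².
Braking distance = v²/(2a) = 25.8333² / (2 × 7.056) = 667.359 / 14.112 = 47.290 m.

Braking distance ≈ 47 m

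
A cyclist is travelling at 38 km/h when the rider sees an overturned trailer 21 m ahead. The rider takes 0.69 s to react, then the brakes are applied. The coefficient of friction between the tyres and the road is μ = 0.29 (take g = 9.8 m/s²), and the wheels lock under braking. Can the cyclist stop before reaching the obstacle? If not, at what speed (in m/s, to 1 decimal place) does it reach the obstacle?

38 km/h ÷ 3.6 = 10.5556 m/s.
a = μg = 0.29 × 9.8 = 2.842 m/s².
Reaction distance = 10.5556 × 0.69 = 7.283 m.
Braking distance needed to stop: v²/(2a) = 111.421 / 5.684 = 19.603 m, so total needed = 7.283 + 19.603 = 26.886 m > 21 m — it cannot stop.
Distance remaining when braking begins: 21 − 7.283 = 13.717 m.
v² = v₀² − 2a·d = 111.421 − 2 × 2.842 × 13.717 = 33.454 m²/s².
v = √33.454 = 5.784 m/s.

No — it strikes the obstacle at 5.8 m/s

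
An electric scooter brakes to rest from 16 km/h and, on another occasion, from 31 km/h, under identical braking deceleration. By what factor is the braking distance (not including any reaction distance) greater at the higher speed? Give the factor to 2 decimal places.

Braking distance d = v²/(2a), so with a fixed, d ∝ v².
Factor = (31/16)² = 1.9375² = 3.7539.

Factor ≈ 3.75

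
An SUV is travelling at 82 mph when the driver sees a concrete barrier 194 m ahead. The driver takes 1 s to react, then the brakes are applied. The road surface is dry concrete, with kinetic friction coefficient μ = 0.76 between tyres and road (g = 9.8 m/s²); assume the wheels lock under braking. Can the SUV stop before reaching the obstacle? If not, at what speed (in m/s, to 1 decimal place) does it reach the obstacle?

Yes — it stops about 67.1 m short of the obstacle, so it never reaches it

82 mph × 0.44704 = 36.6573 m/s.
a = μg = 0.76 × 9.8 = 7.448 m/s².
Reaction distance = 36.6573 × 1 = 36.657 m.
Braking distance = v²/(2a) = 1343.758 / 14.896 = 90.209 m.
Total stopping distance = 36.657 + 90.209 = 126.866 m, vs 194 m available — it stops with 194 − 126.866 = 67.134 m to spare.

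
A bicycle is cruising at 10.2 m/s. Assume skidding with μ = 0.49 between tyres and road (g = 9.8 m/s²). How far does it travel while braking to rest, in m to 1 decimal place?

a = μg = 0.49 × 9.8 = 4.802 m/s².
Braking distance = v²/(2a) = 10.2000² / (2 × 4.802) = 104.040 / 9.604 = 10.833 m.

Braking distance ≈ 10.8 m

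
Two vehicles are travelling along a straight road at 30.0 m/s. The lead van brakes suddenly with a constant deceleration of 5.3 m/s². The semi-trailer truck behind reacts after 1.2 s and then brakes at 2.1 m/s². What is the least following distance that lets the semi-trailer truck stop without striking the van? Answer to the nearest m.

Minimum gap ≈ 165 m

Leader travels v²/(2a_L) = 900.000 / 10.600 = 84.906 m before stopping.
Follower covers v·t_r = 30.0000 × 1.2 = 36.000 m while reacting, then v²/(2a_F) = 900.000 / 4.200 = 214.286 m while braking, for a total of 36.000 + 214.286 = 250.286 m.
Since a_F ≤ a_L and the follower starts braking later, the follower is never slower than the leader, so the closest approach is when both have stopped.
Minimum gap = 250.286 − 84.906 = 165.380 m.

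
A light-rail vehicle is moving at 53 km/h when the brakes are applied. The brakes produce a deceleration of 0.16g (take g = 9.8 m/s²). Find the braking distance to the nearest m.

Braking distance ≈ 69 m

53 km/h ÷ 3.6 = 14.7222 m/s.
a = 0.16 × 9.8 = 1.568 m/s².
Braking distance = v²/(2a) = 14.7222² / (2 × 1.568) = 216.743 / 3.136 = 69.114 m.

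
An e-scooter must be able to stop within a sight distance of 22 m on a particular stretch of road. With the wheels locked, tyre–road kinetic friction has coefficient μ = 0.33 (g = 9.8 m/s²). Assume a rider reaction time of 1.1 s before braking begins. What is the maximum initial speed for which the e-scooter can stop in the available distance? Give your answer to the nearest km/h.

Maximum speed ≈ 32 km/h

a = μg = 0.33 × 9.8 = 3.234 m/s².
Stopping distance: v·t_r + v²/(2a) = 22 with t_r = 1.1 s and a = 3.234 m/s².
So v² + 7.115 v − 142.30 = 0.
Positive root: v = −a·t_r + √((a·t_r)² + 2a·d) = −3.557 + √(12.652 + 142.30) = 8.8910 m/s.
8.8910 m/s × 3.6 = 32.008 km/h.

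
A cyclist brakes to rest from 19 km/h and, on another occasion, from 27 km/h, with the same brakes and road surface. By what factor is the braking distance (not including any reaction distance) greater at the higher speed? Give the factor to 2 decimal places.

Factor ≈ 2.02

Braking distance d = v²/(2a), so with a fixed, d ∝ v².
Factor = (27/19)² = 1.4211² = 2.0195.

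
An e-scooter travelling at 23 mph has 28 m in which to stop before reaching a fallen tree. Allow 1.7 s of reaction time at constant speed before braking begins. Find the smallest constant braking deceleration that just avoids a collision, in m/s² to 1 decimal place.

Required deceleration ≈ 5.0 m/s²

23 mph × 0.44704 = 10.2819 m/s.
Distance covered during reaction = 10.2819 × 1.7 = 17.479 m.
Distance available for braking: 28 − 17.479 = 10.521 m.
v² = 2a·d ⇒ a = v²/(2d) = 10.2819² / (2 × 10.521) = 105.717 / 21.042 = 5.0241 m/s².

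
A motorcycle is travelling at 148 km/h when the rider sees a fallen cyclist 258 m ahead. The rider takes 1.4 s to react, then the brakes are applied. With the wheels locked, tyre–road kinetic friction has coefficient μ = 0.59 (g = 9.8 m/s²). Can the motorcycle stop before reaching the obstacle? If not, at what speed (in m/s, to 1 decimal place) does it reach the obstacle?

Yes — it stops about 54.3 m short of the obstacle, so it never reaches it

148 km/h ÷ 3.6 = 41.1111 m/s.
a = μg = 0.59 × 9.8 = 5.782 m/s².
Reaction distance = 41.1111 × 1.4 = 57.556 m.
Braking distance = v²/(2a) = 1690.123 / 11.564 = 146.154 m.
Total stopping distance = 57.556 + 146.154 = 203.710 m, vs 258 m available — it stops with 258 − 203.710 = 54.290 m to spare.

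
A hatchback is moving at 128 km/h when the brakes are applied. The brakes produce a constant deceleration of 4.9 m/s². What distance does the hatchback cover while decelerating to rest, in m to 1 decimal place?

128 km/h ÷ 3.6 = 35.5556 m/s.
Braking distance = v²/(2a) = 35.5556² / (2 × 4.900) = 1264.201 / 9.800 = 129.000 m.

Braking distance ≈ 129.0 m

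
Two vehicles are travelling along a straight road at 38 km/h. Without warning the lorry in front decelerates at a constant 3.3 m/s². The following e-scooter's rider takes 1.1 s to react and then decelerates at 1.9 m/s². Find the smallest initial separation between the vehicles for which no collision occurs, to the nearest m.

Minimum gap ≈ 24 m

38 km/h ÷ 3.6 = 10.5556 m/s.
Leader travels v²/(2a_L) = 111.421 / 6.600 = 16.882 m before stopping.
Follower covers v·t_r = 10.5556 × 1.1 = 11.611 m while reacting, then v²/(2a_F) = 111.421 / 3.800 = 29.321 m while braking, for a total of 11.611 + 29.321 = 40.932 m.
Since a_F ≤ a_L and the follower starts braking later, the follower is never slower than the leader, so the closest approach is when both have stopped.
Minimum gap = 40.932 − 16.882 = 24.050 m.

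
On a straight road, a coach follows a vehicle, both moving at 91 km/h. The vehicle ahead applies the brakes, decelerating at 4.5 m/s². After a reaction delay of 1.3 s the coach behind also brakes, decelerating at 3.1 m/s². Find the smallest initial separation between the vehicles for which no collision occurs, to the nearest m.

91 km/h ÷ 3.6 = 25.2778 m/s.
Leader travels v²/(2a_L) = 638.967 / 9.000 = 70.996 m before stopping.
Follower covers v·t_r = 25.2778 × 1.3 = 32.861 m while reacting, then v²/(2a_F) = 638.967 / 6.200 = 103.059 m while braking, for a total of 32.861 + 103.059 = 135.920 m.
Since a_F ≤ a_L and the follower starts braking later, the follower is never slower than the leader, so the closest approach is when both have stopped.
Minimum gap = 135.920 − 70.996 = 64.924 m.

Minimum gap ≈ 65 m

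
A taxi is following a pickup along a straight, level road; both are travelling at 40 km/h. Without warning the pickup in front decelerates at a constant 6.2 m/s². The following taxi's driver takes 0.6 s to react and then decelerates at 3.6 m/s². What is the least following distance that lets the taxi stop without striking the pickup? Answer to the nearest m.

40 km/h ÷ 3.6 = 11.1111 m/s.
Leader travels v²/(2a_L) = 123.457 / 12.400 = 9.956 m before stopping.
Follower covers v·t_r = 11.1111 × 0.6 = 6.667 m while reacting, then v²/(2a_F) = 123.457 / 7.200 = 17.147 m while braking, for a total of 6.667 + 17.147 = 23.814 m.
Since a_F ≤ a_L and the follower starts braking later, the follower is never slower than the leader, so the closest approach is when both have stopped.
Minimum gap = 23.814 − 9.956 = 13.858 m.

Minimum gap ≈ 14 m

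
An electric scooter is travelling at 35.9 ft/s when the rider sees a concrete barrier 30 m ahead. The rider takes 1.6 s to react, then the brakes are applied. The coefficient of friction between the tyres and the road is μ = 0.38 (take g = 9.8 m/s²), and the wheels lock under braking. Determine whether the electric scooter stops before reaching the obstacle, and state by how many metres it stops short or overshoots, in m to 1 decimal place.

No — it overshoots by 3.6 m

35.9 ft/s × 0.3048 = 10.9423 m/s.
a = μg = 0.38 × 9.8 = 3.724 m/s².
Reaction distance = 10.9423 × 1.6 = 17.508 m.
Braking distance = v²/(2a) = 119.734 / 7.448 = 16.076 m.
Total stopping distance = 17.508 + 16.076 = 33.584 m, vs 30 m available — it cannot stop in time and overshoots by 33.584 − 30 = 3.584 m.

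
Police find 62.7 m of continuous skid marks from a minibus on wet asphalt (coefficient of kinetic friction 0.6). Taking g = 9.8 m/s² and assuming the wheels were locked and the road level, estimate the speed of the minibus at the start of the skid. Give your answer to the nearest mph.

Initial speed ≈ 61 mph

Deceleration a = μg = 0.6 × 9.8 = 5.880 m/s².
v = √(2a·d) = √(2 × 5.880 × 62.7) = √737.352 = 27.1542 m/s.
= 27.1542 ÷ 0.44704 = 60.742 mph.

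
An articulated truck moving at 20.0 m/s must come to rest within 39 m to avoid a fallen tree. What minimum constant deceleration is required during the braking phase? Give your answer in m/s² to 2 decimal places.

v² = 2a·d ⇒ a = v²/(2d) = 20.0000² / (2 × 39.000) = 400.000 / 78.000 = 5.1282 m/s².

Required deceleration ≈ 5.13 m/s²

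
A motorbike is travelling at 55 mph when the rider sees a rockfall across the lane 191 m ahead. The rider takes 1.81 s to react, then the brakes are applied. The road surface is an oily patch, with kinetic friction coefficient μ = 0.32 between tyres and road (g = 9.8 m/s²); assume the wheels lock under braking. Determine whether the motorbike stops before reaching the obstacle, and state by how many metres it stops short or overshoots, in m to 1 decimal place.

55 mph × 0.44704 = 24.5872 m/s.
a = μg = 0.32 × 9.8 = 3.136 m/s².
Reaction distance = 24.5872 × 1.81 = 44.503 m.
Braking distance = v²/(2a) = 604.530 / 6.272 = 96.386 m.
Total stopping distance = 44.503 + 96.386 = 140.889 m, vs 191 m available — it stops with 191 − 140.889 = 50.111 m to spare.

Yes — it stops 50.1 m short of the obstacle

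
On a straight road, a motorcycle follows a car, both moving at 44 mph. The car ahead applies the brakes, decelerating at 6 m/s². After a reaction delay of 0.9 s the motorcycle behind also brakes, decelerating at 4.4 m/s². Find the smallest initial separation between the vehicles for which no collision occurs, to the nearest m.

Minimum gap ≈ 29 m

44 mph × 0.44704 = 19.6698 m/s.
Leader travels v²/(2a_L) = 386.901 / 12.000 = 32.242 m before stopping.
Follower covers v·t_r = 19.6698 × 0.9 = 17.703 m while reacting, then v²/(2a_F) = 386.901 / 8.800 = 43.966 m while braking, for a total of 17.703 + 43.966 = 61.669 m.
Since a_F ≤ a_L and the follower starts braking later, the follower is never slower than the leader, so the closest approach is when both have stopped.
Minimum gap = 61.669 − 32.242 = 29.427 m.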